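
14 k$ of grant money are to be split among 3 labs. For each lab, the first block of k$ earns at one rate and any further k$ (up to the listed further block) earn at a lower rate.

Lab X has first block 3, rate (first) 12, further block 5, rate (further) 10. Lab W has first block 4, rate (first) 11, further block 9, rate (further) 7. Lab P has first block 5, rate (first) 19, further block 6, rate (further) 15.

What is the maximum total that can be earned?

Treat each block as its own option and order by rate: Lab P/T1 19 > Lab P/T2 15 > Lab X/T1 12 > Lab W/T1 11 > Lab X/T2 10 > Lab W/T2 7.
Lab P/T1 (19): +5 → 9 left.
Lab P T2 at 15: fill all 6 → 3 left.
Lab X T1 at 12: fill all 3 → 0 left.
Total = 19×5 + 15×6 + 12×3 = 221.

221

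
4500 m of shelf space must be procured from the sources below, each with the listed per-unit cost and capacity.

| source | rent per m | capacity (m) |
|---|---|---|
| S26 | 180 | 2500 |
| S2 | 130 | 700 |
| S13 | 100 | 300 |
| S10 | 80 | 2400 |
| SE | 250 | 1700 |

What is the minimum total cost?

Fill from the cheapest source first.
S10 (80): use full 2400 ; 2100 m to go.
S13 (100): use full 300 ; 1800 m to go.
S2 at 130: take all 700 m ; 1100 still needed.
S26 (180): take the remaining 1100 ; done.
SE: unused.
Cost = 2400×80 + 300×100 + 700×130 + 1100×180 = 511000.

511000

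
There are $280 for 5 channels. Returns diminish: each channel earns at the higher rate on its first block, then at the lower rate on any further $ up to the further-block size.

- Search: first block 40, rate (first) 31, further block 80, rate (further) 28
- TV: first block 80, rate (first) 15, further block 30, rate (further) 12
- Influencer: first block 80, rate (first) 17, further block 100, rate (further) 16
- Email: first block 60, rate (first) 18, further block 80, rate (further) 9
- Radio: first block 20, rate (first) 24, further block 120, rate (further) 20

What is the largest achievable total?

6720

Rank every tier by rate: Search/T1 31 > Search/T2 28 > Radio/T1 24 > Radio/T2 20 > Email/T1 18 > Influencer/T1 17 > Influencer/T2 16 > TV/T1 15 > TV/T2 12 > Email/T2 9.
Search/T1 (31): +40 — 240 left.
Fill Search T2 block (80 at 28) — 160 left.
Fill Radio T1 block (20 at 24) — 140 left.
Radio/T2 (20): +120 — 20 left.
20 remain; put them into Email T1 at 18.
Total = 31×40 + 28×80 + 24×20 + 20×120 + 18×20 = 6720.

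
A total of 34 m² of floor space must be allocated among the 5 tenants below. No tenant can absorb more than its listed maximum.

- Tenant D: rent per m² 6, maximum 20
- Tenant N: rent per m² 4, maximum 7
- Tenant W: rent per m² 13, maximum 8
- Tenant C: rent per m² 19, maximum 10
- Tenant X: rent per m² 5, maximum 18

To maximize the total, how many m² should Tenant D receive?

Rank by rent per m²: Tenant C 19 > Tenant W 13 > Tenant D 6 > Tenant X 5 > Tenant N 4.
Tenant C takes 10 to reach its cap of 10 ; 24 left.
Tenant W takes 8 to reach its cap of 8 ; 16 left.
Tenant D has room for 20 but only 16 remain, so it gets 16.

16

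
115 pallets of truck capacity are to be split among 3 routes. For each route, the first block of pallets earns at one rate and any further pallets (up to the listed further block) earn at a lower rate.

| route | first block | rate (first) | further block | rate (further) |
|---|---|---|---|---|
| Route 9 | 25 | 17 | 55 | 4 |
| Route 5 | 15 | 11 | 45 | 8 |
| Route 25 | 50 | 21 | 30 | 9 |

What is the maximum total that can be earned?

1865

Treat each block as its own option and order by rate: Route 25/T1 21 > Route 9/T1 17 > Route 5/T1 11 > Route 25/T2 9 > Route 5/T2 8 > Route 9/T2 4.
Route 25/T1 (21): +50 ; 65 left.
Route 9/T1 (17): +25 ; 40 left.
Route 5/T1 (11): +15 ; 25 left.
Route 25/T2: +25 of 30 at 9; pool empty.
Total = 21×50 + 17×25 + 11×15 + 9×25 = 1865.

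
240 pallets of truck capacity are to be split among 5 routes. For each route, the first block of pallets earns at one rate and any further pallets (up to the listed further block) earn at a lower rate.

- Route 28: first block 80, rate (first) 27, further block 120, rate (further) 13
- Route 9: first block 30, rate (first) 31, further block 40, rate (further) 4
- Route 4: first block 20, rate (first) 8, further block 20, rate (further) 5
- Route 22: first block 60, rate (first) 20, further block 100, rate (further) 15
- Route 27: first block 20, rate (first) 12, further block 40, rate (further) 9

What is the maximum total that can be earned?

Order all 10 blocks by rate: Route 9/T1 31 > Route 28/T1 27 > Route 22/T1 20 > Route 22/T2 15 > Route 28/T2 13 > Route 27/T1 12 > Route 27/T2 9 > Route 4/T1 8 > Route 4/T2 5 > Route 9/T2 4.
Fill Route 9 T1 block (30 at 31) — 210 left.
Route 28/T1 (27): +80 — 130 left.
Route 22 T1 at 20: fill all 60 — 70 left.
70 remain; put them into Route 22 T2 at 15.
Total = 31×30 + 27×80 + 20×60 + 15×70 = 5340.

5340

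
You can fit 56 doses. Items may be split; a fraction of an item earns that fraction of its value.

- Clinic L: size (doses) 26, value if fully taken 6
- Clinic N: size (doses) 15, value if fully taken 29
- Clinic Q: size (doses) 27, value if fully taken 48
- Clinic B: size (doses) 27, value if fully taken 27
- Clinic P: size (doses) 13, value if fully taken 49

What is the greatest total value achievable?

Sort by value density: Clinic P 49/13≈3.77, Clinic N 29/15≈1.93, Clinic Q 48/27≈1.78, Clinic B 27/27≈1, Clinic L 6/26≈0.231.
All 13 doses of Clinic P fit (value 49) ; 43 remain.
All 15 doses of Clinic N fit (value 29) ; 28 remain.
All 27 doses of Clinic Q fit (value 48) ; 1 remain.
Only 1 doses remain; take 1/27 of Clinic B for value 27×1/27 = 1.
Total value = 127.

127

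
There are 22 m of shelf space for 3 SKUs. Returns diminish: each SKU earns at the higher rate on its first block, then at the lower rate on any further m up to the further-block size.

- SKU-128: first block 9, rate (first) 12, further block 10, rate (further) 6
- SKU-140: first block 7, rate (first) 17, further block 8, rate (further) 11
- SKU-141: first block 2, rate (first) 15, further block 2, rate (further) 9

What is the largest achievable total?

301

Order all 6 blocks by rate: SKU-140/first 17 > SKU-141/first 15 > SKU-128/first 12 > SKU-140/second 11 > SKU-141/second 9 > SKU-128/second 6.
Fill SKU-140 first block (7 at 17) ; 15 left.
SKU-141 first at 15: fill all 2 ; 13 left.
SKU-128 first at 12: fill all 9 ; 4 left.
SKU-140/second: +4 of 8 at 11; pool empty.
Total = 17×7 + 15×2 + 12×9 + 11×4 = 301.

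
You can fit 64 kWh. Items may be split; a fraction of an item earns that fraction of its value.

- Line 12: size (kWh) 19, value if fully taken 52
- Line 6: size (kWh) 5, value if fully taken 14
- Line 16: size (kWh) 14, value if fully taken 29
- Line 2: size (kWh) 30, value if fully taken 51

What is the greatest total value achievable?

Sort by value density: Line 6 14/5≈2.8, Line 12 52/19≈2.74, Line 16 29/14≈2.07, Line 2 51/30≈1.7.
Take all of Line 6 (5 kWh, value 14) — 59 kWh left.
Line 12: take in full, 19 kWh for value 52 — 40 left.
Line 16: take in full, 14 kWh for value 29 — 26 left.
Only 26 kWh remain; take 26/30 of Line 2 for value 51×26/30 = 44.2.
Total value = 139.2.

139.2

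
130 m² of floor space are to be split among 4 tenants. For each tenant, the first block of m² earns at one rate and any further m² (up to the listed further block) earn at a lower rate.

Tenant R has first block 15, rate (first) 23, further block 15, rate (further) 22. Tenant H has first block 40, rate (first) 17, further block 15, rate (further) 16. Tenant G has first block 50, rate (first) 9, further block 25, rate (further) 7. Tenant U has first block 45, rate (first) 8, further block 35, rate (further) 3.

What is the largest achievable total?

Order all 8 blocks by rate: Tenant R/T1 23 > Tenant R/T2 22 > Tenant H/T1 17 > Tenant H/T2 16 > Tenant G/T1 9 > Tenant U/T1 8 > Tenant G/T2 7 > Tenant U/T2 3.
Fill Tenant R T1 block (15 at 23) ; 115 left.
Tenant R/T2 (22): +15 ; 100 left.
Tenant H/T1 (17): +40 ; 60 left.
Fill Tenant H T2 block (15 at 16) ; 45 left.
Tenant G T1 at 9: only 45 left, fill 45.
Total = 23×15 + 22×15 + 17×40 + 16×15 + 9×45 = 2000.

2000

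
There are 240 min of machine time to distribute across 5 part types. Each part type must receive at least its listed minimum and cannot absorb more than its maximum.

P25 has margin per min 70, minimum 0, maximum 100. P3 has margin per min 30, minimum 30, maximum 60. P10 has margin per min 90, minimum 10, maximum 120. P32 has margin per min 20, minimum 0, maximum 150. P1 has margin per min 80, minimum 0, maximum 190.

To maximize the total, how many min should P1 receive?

90

Meeting every minimum uses 0+30+10+0+0 = 40 min, leaving 200.
Highest margin per min first: P10 90 > P1 80 > P25 70 > P3 30 > P32 20.
Give P10 110 more to hit its cap of 120 — 90 left.
Only 90 left; P1 takes them to reach 90.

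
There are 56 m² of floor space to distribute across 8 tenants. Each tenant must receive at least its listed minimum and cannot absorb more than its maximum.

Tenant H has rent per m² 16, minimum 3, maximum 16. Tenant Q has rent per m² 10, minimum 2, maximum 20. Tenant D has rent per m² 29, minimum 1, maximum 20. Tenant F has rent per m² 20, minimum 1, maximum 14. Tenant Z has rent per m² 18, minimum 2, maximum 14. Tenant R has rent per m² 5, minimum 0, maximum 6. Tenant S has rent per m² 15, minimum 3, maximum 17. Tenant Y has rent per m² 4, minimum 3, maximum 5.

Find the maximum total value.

Meeting every minimum uses 3+2+1+1+2+0+3+3 = 15 m², leaving 41.
Rank by rent per m²: Tenant D 29 > Tenant F 20 > Tenant Z 18 > Tenant H 16 > Tenant S 15 > Tenant Q 10 > Tenant R 5 > Tenant Y 4.
Tenant D: +19 to 20 (cap) → 22 left.
Tenant F takes 13 more to reach its cap of 14 → 9 left.
Tenant Z: +9 (room for 12) → 11. Pool exhausted.
Total = 16×3 + 10×2 + 29×20 + 20×14 + 18×11 + 15×3 + 4×3 = 1183.

1183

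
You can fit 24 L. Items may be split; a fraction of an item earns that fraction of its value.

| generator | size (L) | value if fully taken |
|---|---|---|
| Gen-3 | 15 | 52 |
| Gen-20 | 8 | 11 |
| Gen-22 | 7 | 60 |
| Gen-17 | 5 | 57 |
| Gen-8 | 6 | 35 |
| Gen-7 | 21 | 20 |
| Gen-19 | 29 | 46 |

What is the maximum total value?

Best value per unit of size first: Gen-17 57/5≈11.4, Gen-22 60/7≈8.57, Gen-8 35/6≈5.83, Gen-3 52/15≈3.47, Gen-19 46/29≈1.59, Gen-20 11/8≈1.38, Gen-7 20/21≈0.952.
Take all of Gen-17 (5 L, value 57) → 19 L left.
Take all of Gen-22 (7 L, value 60) → 12 L left.
Gen-8: take in full, 6 L for value 35 → 6 left.
6 L left: a 6/15 share of Gen-3 gives 52×6/15 = 20.8.
Total value = 172.8.

172.8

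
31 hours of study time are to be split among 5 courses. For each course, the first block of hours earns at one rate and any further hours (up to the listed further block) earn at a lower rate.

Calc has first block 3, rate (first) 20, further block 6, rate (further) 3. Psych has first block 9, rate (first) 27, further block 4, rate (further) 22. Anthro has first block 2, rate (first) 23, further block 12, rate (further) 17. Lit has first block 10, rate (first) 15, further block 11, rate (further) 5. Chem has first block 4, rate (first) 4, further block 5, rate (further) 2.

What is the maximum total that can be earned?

Order all 10 blocks by rate: Psych/T1 27 > Anthro/T1 23 > Psych/T2 22 > Calc/T1 20 > Anthro/T2 17 > Lit/T1 15 > Lit/T2 5 > Chem/T1 4 > Calc/T2 3 > Chem/T2 2.
Fill Psych T1 block (9 at 27) — 22 left.
Fill Anthro T1 block (2 at 23) — 20 left.
Fill Psych T2 block (4 at 22) — 16 left.
Calc/T1 (20): +3 — 13 left.
Anthro/T2 (17): +12 — 1 left.
Lit/T1: +1 of 10 at 15; pool empty.
Total = 27×9 + 23×2 + 22×4 + 20×3 + 17×12 + 15×1 = 656.

656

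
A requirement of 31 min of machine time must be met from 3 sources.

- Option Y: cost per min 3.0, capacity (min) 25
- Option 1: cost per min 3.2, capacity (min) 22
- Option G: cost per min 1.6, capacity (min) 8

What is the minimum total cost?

Use sources in increasing cost order.
Option G at 1.6: take all 8 min ; 23 still needed.
Option Y (3.0): take the remaining 23 ; done.
Option 1: unused.
Cost = 8×1.6 + 23×3.0 = 81.8.

81.8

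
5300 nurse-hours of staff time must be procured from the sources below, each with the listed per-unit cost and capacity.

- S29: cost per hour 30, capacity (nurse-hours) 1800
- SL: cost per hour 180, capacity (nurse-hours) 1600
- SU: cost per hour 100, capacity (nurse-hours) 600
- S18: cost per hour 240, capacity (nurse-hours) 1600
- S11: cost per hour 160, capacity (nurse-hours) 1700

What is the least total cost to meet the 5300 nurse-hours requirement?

602000

Use sources in increasing cost order.
Take 1800 from S29 at 30 ; need 3500 more.
SU (100): use full 600 ; 2900 nurse-hours to go.
Take 1700 from S11 at 160 ; need 1200 more.
Take 1200 from SL at 180 to finish.
S18: unused.
Cost = 1800×30 + 600×100 + 1700×160 + 1200×180 = 602000.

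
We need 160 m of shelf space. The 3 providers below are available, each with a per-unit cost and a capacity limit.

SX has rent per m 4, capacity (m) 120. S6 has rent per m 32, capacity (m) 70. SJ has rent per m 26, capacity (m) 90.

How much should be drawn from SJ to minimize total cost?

40

Cheapest first:
SX (4): use full 120 → 40 m to go.
Take 40 from SJ at 26 to finish.
S6: unused.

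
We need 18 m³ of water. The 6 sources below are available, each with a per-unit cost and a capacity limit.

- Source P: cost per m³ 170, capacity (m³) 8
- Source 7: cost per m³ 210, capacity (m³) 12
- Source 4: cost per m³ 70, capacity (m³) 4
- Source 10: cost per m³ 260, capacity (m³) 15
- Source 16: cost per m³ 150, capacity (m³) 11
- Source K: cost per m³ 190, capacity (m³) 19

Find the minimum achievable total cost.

2440

Cheapest first:
Source 4 at 70: take all 4 m³ → 14 still needed.
Source 16 (150): use full 11 → 3 m³ to go.
Take 3 from Source P at 170 to finish.
Source K, Source 7, Source 10: unused.
Cost = 4×70 + 11×150 + 3×170 = 2440.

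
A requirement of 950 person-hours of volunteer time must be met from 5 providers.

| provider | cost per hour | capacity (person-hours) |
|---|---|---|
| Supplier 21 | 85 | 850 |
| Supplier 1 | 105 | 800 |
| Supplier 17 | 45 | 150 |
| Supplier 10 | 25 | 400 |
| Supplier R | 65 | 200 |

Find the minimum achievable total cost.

Fill from the cheapest provider first.
Supplier 10 at 25: take all 400 person-hours → 550 still needed.
Take 150 from Supplier 17 at 45 → need 400 more.
Supplier R at 65: take all 200 person-hours → 200 still needed.
Take 200 from Supplier 21 at 85 to finish.
Supplier 1: unused.
Cost = 400×25 + 150×45 + 200×65 + 200×85 = 46750.

46750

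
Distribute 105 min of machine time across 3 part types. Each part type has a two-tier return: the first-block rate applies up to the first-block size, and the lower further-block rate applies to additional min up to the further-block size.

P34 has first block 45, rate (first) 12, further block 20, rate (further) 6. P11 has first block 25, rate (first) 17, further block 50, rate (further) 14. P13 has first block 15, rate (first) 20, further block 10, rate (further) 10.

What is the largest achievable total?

Treat each block as its own option and order by rate: P13/tier1 20 > P11/tier1 17 > P11/tier2 14 > P34/tier1 12 > P13/tier2 10 > P34/tier2 6.
P13 tier1 at 20: fill all 15 ; 90 left.
Fill P11 tier1 block (25 at 17) ; 65 left.
P11/tier2 (14): +50 ; 15 left.
15 remain; put them into P34 tier1 at 12.
Total = 20×15 + 17×25 + 14×50 + 12×15 = 1605.

1605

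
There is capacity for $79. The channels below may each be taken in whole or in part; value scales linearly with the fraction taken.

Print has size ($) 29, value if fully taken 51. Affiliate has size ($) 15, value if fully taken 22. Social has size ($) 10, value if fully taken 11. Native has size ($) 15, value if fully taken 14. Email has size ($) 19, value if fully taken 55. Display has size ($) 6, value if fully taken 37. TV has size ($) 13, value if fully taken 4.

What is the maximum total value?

Rank by value-to-size ratio: Display 37/6≈6.17, Email 55/19≈2.89, Print 51/29≈1.76, Affiliate 22/15≈1.47, Social 11/10≈1.1, Native 14/15≈0.933, TV 4/13≈0.308.
Take all of Display (6 $, value 37) ; 73 $ left.
Email: take in full, 19 $ for value 55 ; 54 left.
Take all of Print (29 $, value 51) ; 25 $ left.
Take all of Affiliate (15 $, value 22) ; 10 $ left.
All 10 $ of Social fit (value 11) ; 0 remain.
Total value = 176.

176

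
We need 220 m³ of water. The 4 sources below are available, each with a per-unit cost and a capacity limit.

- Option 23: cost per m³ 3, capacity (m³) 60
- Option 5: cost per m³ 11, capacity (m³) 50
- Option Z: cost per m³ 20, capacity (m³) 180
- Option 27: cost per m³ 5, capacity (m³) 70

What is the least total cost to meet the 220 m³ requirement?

Cheapest first:
Option 23 at 3: take all 60 m³ — 160 still needed.
Option 27 at 5: take all 70 m³ — 90 still needed.
Option 5 (11): use full 50 — 40 m³ to go.
Option Z (20): take the remaining 40 — done.
Cost = 60×3 + 70×5 + 50×11 + 40×20 = 1880.

1880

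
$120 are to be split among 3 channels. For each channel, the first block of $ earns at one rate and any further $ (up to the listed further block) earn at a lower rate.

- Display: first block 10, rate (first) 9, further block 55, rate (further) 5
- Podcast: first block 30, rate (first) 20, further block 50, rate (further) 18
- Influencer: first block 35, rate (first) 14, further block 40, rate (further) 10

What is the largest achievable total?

2040

Treat each block as its own option and order by rate: Podcast/T1 20 > Podcast/T2 18 > Influencer/T1 14 > Influencer/T2 10 > Display/T1 9 > Display/T2 5.
Fill Podcast T1 block (30 at 20) — 90 left.
Podcast T2 at 18: fill all 50 — 40 left.
Fill Influencer T1 block (35 at 14) — 5 left.
Influencer T2 at 10: only 5 left, fill 5.
Total = 20×30 + 18×50 + 14×35 + 10×5 = 2040.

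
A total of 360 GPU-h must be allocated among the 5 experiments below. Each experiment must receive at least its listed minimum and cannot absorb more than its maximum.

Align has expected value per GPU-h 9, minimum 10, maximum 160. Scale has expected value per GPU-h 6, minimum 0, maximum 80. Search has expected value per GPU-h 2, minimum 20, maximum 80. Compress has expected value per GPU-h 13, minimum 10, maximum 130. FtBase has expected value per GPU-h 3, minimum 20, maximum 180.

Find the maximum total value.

Meeting every minimum uses 10+0+20+10+20 = 60 GPU-h, leaving 300.
Order the experiments by expected value per GPU-h: Compress 13 > Align 9 > Scale 6 > FtBase 3 > Search 2.
Give Compress 120 more to hit its cap of 130 ; 180 left.
Give Align 150 more to hit its cap of 160 ; 30 left.
Scale: +30 (room for 80) → 30. Pool exhausted.
Total = 9×160 + 6×30 + 2×20 + 13×130 + 3×20 = 3410.

3410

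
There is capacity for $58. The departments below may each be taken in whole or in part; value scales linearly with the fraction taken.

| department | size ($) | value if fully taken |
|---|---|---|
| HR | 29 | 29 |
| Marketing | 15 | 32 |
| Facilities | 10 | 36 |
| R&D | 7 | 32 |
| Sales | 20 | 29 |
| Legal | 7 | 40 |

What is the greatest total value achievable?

167.55

Sort by value density: Legal 40/7≈5.71, R&D 32/7≈4.57, Facilities 36/10≈3.6, Marketing 32/15≈2.13, Sales 29/20≈1.45, HR 29/29≈1.
All 7 $ of Legal fit (value 40) → 51 remain.
All 7 $ of R&D fit (value 32) → 44 remain.
Take all of Facilities (10 $, value 36) → 34 $ left.
Marketing: take in full, 15 $ for value 32 → 19 left.
19 $ left: a 19/20 share of Sales gives 29×19/20 = 27.55.
Total value = 167.55.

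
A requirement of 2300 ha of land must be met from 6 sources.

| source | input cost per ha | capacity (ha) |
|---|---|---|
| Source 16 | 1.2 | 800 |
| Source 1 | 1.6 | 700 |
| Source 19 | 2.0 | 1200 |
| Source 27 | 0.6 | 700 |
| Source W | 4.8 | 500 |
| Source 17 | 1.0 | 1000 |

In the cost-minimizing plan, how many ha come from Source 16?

600

Fill from the cheapest source first.
Take 700 from Source 27 at 0.6 — need 1600 more.
Source 17 (1.0): use full 1000 — 600 ha to go.
Source 16 at 1.2: take 600 of its 800 — requirement met.
Source 1, Source 19, Source W: unused.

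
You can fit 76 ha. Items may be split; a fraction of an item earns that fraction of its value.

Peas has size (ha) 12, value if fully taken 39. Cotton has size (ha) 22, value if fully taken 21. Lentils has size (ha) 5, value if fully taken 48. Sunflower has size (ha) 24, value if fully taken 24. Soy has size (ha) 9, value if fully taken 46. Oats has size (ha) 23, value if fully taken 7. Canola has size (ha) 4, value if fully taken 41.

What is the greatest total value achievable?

219

Sort by value density: Canola 41/4≈10.2, Lentils 48/5≈9.6, Soy 46/9≈5.11, Peas 39/12≈3.25, Sunflower 24/24≈1, Cotton 21/22≈0.955, Oats 7/23≈0.304.
Take all of Canola (4 ha, value 41) — 72 ha left.
Take all of Lentils (5 ha, value 48) — 67 ha left.
All 9 ha of Soy fit (value 46) — 58 remain.
Peas: take in full, 12 ha for value 39 — 46 left.
Sunflower: take in full, 24 ha for value 24 — 22 left.
All 22 ha of Cotton fit (value 21) — 0 remain.
Total value = 219.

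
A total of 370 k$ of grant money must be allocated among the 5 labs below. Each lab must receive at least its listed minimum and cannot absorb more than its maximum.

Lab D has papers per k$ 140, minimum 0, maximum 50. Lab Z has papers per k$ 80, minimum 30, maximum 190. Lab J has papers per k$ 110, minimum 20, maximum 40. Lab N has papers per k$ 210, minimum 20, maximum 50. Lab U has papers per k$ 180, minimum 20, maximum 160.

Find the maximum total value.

Meeting every minimum uses 0+30+20+20+20 = 90 k$, leaving 280.
Rank by papers per k$: Lab N 210 > Lab U 180 > Lab D 140 > Lab J 110 > Lab Z 80.
Give Lab N 30 more to hit its cap of 50 → 250 left.
Lab U takes 140 more to reach its cap of 160 → 110 left.
Lab D takes 50 more to reach its cap of 50 → 60 left.
Give Lab J 20 more to hit its cap of 40 → 40 left.
Lab Z has room for 160 more but only 40 remain, so it gets 70.
Total = 140×50 + 80×70 + 110×40 + 210×50 + 180×160 = 56300.

56300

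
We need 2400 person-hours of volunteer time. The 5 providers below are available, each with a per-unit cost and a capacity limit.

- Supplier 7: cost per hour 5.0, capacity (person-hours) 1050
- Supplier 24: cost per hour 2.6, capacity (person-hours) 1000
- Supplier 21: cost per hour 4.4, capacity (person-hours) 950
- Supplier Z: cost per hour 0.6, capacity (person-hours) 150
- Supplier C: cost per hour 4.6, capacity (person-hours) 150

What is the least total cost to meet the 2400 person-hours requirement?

8310

Fill from the cheapest provider first.
Supplier Z at 0.6: take all 150 person-hours ; 2250 still needed.
Take 1000 from Supplier 24 at 2.6 ; need 1250 more.
Supplier 21 (4.4): use full 950 ; 300 person-hours to go.
Take 150 from Supplier C at 4.6 ; need 150 more.
Take 150 from Supplier 7 at 5.0 to finish.
Cost = 150×0.6 + 1000×2.6 + 950×4.4 + 150×4.6 + 150×5.0 = 8310.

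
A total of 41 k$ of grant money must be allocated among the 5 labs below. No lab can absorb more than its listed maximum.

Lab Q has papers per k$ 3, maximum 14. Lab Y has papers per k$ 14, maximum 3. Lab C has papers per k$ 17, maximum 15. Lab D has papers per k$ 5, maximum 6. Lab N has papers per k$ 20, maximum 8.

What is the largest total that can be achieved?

Order the labs by papers per k$: Lab N 20 > Lab C 17 > Lab Y 14 > Lab D 5 > Lab Q 3.
Give Lab N 8 to hit its cap of 8 → 33 left.
Lab C: +15 to 15 (cap) → 18 left.
Give Lab Y 3 to hit its cap of 3 → 15 left.
Lab D: +6 to 6 (cap) → 9 left.
Lab Q has room for 14 but only 9 remain, so it gets 9.
Total = 3×9 + 14×3 + 17×15 + 5×6 + 20×8 = 514.

514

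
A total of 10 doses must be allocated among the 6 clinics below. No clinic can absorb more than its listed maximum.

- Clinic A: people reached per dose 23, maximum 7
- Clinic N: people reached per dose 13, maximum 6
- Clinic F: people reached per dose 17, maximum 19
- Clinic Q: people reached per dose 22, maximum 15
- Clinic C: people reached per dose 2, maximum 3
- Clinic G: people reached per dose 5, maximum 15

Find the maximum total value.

Rank by people reached per dose: Clinic A 23 > Clinic Q 22 > Clinic F 17 > Clinic N 13 > Clinic G 5 > Clinic C 2.
Give Clinic A 7 to hit its cap of 7 → 3 left.
Clinic Q: +3 (room for 15) → 3. Pool exhausted.
Total = 23×7 + 22×3 = 227.

227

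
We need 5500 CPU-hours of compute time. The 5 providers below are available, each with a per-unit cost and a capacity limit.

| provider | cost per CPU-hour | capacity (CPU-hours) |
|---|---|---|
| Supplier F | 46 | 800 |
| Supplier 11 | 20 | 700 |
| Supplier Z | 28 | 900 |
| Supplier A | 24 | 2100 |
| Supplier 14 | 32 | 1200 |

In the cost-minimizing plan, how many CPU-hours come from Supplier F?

Use providers in increasing cost order.
Take 700 from Supplier 11 at 20 — need 4800 more.
Supplier A (24): use full 2100 — 2700 CPU-hours to go.
Supplier Z (28): use full 900 — 1800 CPU-hours to go.
Supplier 14 (32): use full 1200 — 600 CPU-hours to go.
Supplier F at 46: take 600 of its 800 — requirement met.

600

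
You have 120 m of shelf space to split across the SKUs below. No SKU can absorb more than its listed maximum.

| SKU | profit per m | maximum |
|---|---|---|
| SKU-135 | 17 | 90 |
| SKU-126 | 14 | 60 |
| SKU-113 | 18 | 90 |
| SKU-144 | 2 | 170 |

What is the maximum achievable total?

2130

Rank by profit per m: SKU-113 18 > SKU-135 17 > SKU-126 14 > SKU-144 2.
Give SKU-113 90 to hit its cap of 90 ; 30 left.
SKU-135 has room for 90 but only 30 remain, so it gets 30.
Total = 17×30 + 18×90 = 2130.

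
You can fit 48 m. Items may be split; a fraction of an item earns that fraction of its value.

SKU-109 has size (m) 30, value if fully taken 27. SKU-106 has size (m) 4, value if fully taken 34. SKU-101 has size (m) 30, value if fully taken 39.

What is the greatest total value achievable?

Sort by value density: SKU-106 34/4≈8.5, SKU-101 39/30≈1.3, SKU-109 27/30≈0.9.
All 4 m of SKU-106 fit (value 34) ; 44 remain.
SKU-101: take in full, 30 m for value 39 ; 14 left.
Only 14 m remain; take 14/30 of SKU-109 for value 27×14/30 = 12.6.
Total value = 85.6.

85.6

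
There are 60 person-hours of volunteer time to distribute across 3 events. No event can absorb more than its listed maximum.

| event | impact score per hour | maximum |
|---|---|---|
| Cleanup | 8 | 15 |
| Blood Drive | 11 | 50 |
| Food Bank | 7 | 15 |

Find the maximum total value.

630

Order the events by impact score per hour: Blood Drive 11 > Cleanup 8 > Food Bank 7.
Blood Drive takes 50 to reach its cap of 50 ; 10 left.
Cleanup has room for 15 but only 10 remain, so it gets 10.
Total = 8×10 + 11×50 = 630.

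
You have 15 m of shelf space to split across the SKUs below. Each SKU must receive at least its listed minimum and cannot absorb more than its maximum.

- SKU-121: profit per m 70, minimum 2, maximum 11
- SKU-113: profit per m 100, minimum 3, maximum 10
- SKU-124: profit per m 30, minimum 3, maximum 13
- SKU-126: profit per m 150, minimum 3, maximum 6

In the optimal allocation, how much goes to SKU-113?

4

Meeting every minimum uses 2+3+3+3 = 11 m, leaving 4.
Rank by profit per m: SKU-126 150 > SKU-113 100 > SKU-121 70 > SKU-124 30.
Give SKU-126 3 more to hit its cap of 6 ; 1 left.
SKU-113: +1 (room for 7) → 4. Pool exhausted.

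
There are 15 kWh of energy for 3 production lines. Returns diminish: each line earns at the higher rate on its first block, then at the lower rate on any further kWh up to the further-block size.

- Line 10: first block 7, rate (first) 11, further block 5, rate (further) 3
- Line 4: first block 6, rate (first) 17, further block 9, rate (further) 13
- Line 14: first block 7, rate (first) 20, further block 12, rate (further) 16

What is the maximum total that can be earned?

Rank every tier by rate: Line 14/first 20 > Line 4/first 17 > Line 14/second 16 > Line 4/second 13 > Line 10/first 11 > Line 10/second 3.
Line 14 first at 20: fill all 7 ; 8 left.
Line 4 first at 17: fill all 6 ; 2 left.
Line 14 second at 16: only 2 left, fill 2.
Total = 20×7 + 17×6 + 16×2 = 274.

274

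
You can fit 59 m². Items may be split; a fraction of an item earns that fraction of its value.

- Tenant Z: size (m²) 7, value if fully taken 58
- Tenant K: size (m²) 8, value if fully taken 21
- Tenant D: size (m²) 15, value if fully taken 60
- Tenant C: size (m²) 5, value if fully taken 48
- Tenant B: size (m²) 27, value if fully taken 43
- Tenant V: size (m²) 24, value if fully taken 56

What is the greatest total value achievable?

243

Sort by value density: Tenant C 48/5≈9.6, Tenant Z 58/7≈8.29, Tenant D 60/15≈4, Tenant K 21/8≈2.62, Tenant V 56/24≈2.33, Tenant B 43/27≈1.59.
Tenant C: take in full, 5 m² for value 48 — 54 left.
Take all of Tenant Z (7 m², value 58) — 47 m² left.
All 15 m² of Tenant D fit (value 60) — 32 remain.
All 8 m² of Tenant K fit (value 21) — 24 remain.
All 24 m² of Tenant V fit (value 56) — 0 remain.
Total value = 243.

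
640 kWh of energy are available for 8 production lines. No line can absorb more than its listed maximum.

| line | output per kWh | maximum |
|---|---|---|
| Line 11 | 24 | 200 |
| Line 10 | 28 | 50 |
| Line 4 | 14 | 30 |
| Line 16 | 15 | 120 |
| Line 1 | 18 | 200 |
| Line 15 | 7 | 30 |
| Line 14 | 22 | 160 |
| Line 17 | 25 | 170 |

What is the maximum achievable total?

15050

Order the production lines by output per kWh: Line 10 28 > Line 17 25 > Line 11 24 > Line 14 22 > Line 1 18 > Line 16 15 > Line 4 14 > Line 15 7.
Line 10 takes 50 to reach its cap of 50 → 590 left.
Line 17 takes 170 to reach its cap of 170 → 420 left.
Give Line 11 200 to hit its cap of 200 → 220 left.
Line 14: +160 to 160 (cap) → 60 left.
Line 1: +60 (room for 200) → 60. Pool exhausted.
Total = 24×200 + 28×50 + 18×60 + 22×160 + 25×170 = 15050.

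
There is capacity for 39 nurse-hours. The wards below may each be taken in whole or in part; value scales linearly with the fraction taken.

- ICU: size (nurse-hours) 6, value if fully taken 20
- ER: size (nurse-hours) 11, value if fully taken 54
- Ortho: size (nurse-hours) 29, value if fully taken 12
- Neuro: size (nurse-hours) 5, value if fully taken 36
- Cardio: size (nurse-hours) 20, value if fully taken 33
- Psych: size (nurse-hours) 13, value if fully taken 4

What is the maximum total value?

Best value per unit of size first: Neuro 36/5≈7.2, ER 54/11≈4.91, ICU 20/6≈3.33, Cardio 33/20≈1.65, Ortho 12/29≈0.414, Psych 4/13≈0.308.
Take all of Neuro (5 nurse-hours, value 36) — 34 nurse-hours left.
ER: take in full, 11 nurse-hours for value 54 — 23 left.
All 6 nurse-hours of ICU fit (value 20) — 17 remain.
Fill the last 17 nurse-hours with part of Cardio: 17/20 of it earns 28.05.
Total value = 138.05.

138.05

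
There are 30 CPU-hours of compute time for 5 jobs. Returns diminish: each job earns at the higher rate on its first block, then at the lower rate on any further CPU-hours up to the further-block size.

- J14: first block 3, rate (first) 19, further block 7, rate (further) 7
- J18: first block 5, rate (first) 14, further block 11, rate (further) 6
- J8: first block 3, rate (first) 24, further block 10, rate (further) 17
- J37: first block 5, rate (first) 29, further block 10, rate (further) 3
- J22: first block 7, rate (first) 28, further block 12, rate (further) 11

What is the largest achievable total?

668

Rank every tier by rate: J37/first 29 > J22/first 28 > J8/first 24 > J14/first 19 > J8/second 17 > J18/first 14 > J22/second 11 > J14/second 7 > J18/second 6 > J37/second 3.
Fill J37 first block (5 at 29) ; 25 left.
J22 first at 28: fill all 7 ; 18 left.
J8 first at 24: fill all 3 ; 15 left.
Fill J14 first block (3 at 19) ; 12 left.
Fill J8 second block (10 at 17) ; 2 left.
2 remain; put them into J18 first at 14.
Total = 29×5 + 28×7 + 24×3 + 19×3 + 17×10 + 14×2 = 668.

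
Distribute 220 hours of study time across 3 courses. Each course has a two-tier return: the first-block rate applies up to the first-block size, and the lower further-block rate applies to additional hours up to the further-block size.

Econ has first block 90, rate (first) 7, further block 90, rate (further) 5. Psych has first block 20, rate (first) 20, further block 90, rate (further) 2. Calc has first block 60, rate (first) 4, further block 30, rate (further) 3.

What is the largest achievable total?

Order all 6 blocks by rate: Psych/tier1 20 > Econ/tier1 7 > Econ/tier2 5 > Calc/tier1 4 > Calc/tier2 3 > Psych/tier2 2.
Psych/tier1 (20): +20 ; 200 left.
Fill Econ tier1 block (90 at 7) ; 110 left.
Fill Econ tier2 block (90 at 5) ; 20 left.
Calc/tier1: +20 of 60 at 4; pool empty.
Total = 20×20 + 7×90 + 5×90 + 4×20 = 1560.

1560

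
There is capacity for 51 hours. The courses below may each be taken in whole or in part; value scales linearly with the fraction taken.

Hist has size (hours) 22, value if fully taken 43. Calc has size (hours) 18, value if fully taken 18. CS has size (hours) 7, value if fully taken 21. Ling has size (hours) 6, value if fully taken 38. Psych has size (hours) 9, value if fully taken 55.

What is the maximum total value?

164

Rank by value-to-size ratio: Ling 38/6≈6.33, Psych 55/9≈6.11, CS 21/7≈3, Hist 43/22≈1.95, Calc 18/18≈1.
Ling: take in full, 6 hours for value 38 — 45 left.
All 9 hours of Psych fit (value 55) — 36 remain.
Take all of CS (7 hours, value 21) — 29 hours left.
Take all of Hist (22 hours, value 43) — 7 hours left.
Fill the last 7 hours with part of Calc: 7/18 of it earns 7.
Total value = 164.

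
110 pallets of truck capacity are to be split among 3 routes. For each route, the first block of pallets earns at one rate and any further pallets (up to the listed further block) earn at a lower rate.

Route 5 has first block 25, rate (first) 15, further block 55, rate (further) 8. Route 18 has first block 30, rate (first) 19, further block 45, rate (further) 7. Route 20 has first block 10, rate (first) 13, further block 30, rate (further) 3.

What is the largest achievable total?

Rank every tier by rate: Route 18/tier1 19 > Route 5/tier1 15 > Route 20/tier1 13 > Route 5/tier2 8 > Route 18/tier2 7 > Route 20/tier2 3.
Route 18/tier1 (19): +30 — 80 left.
Route 5 tier1 at 15: fill all 25 — 55 left.
Route 20 tier1 at 13: fill all 10 — 45 left.
Route 5/tier2: +45 of 55 at 8; pool empty.
Total = 19×30 + 15×25 + 13×10 + 8×45 = 1435.

1435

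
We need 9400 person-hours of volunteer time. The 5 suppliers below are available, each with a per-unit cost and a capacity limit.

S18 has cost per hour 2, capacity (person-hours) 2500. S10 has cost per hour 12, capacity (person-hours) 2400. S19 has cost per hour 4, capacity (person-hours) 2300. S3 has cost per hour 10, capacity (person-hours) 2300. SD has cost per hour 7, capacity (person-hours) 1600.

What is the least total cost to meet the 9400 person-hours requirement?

Fill from the cheapest supplier first.
Take 2500 from S18 at 2 ; need 6900 more.
Take 2300 from S19 at 4 ; need 4600 more.
SD (7): use full 1600 ; 3000 person-hours to go.
S3 (10): use full 2300 ; 700 person-hours to go.
S10 at 12: take 700 of its 2400 ; requirement met.
Cost = 2500×2 + 2300×4 + 1600×7 + 2300×10 + 700×12 = 56800.

56800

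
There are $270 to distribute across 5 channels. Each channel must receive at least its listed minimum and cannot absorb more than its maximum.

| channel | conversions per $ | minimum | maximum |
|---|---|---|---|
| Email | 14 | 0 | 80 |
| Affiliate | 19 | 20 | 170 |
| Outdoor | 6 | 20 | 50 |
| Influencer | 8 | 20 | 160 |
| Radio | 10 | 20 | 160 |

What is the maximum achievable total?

4270

Meeting every minimum uses 0+20+20+20+20 = 80 $, leaving 190.
Order the channels by conversions per $: Affiliate 19 > Email 14 > Radio 10 > Influencer 8 > Outdoor 6.
Affiliate: +150 to 170 (cap) → 40 left.
Email has room for 80 more but only 40 remain, so it gets 40.
Total = 14×40 + 19×170 + 6×20 + 8×20 + 10×20 = 4270.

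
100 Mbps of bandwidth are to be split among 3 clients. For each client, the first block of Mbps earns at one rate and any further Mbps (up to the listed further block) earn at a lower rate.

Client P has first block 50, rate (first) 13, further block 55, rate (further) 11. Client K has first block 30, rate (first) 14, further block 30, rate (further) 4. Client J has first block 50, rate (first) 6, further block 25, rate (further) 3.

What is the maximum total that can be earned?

Treat each block as its own option and order by rate: Client K/tier1 14 > Client P/tier1 13 > Client P/tier2 11 > Client J/tier1 6 > Client K/tier2 4 > Client J/tier2 3.
Fill Client K tier1 block (30 at 14) — 70 left.
Client P tier1 at 13: fill all 50 — 20 left.
Client P/tier2: +20 of 55 at 11; pool empty.
Total = 14×30 + 13×50 + 11×20 = 1290.

1290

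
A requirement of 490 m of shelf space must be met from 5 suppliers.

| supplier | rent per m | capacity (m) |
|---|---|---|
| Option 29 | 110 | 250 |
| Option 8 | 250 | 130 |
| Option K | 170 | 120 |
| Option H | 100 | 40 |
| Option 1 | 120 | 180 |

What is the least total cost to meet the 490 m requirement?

56500

Use suppliers in increasing cost order.
Take 40 from Option H at 100 ; need 450 more.
Option 29 at 110: take all 250 m ; 200 still needed.
Option 1 (120): use full 180 ; 20 m to go.
Option K at 170: take 20 of its 120 ; requirement met.
Option 8: unused.
Cost = 40×100 + 250×110 + 180×120 + 20×170 = 56500.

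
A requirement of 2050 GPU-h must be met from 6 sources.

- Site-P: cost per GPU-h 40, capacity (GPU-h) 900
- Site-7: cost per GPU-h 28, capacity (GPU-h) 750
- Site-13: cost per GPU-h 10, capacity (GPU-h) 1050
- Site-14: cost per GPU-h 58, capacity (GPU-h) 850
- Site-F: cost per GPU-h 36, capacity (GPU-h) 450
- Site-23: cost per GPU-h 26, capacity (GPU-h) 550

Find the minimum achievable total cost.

Cheapest first:
Site-13 at 10: take all 1050 GPU-h → 1000 still needed.
Site-23 at 26: take all 550 GPU-h → 450 still needed.
Site-7 at 28: take 450 of its 750 → requirement met.
Site-F, Site-P, Site-14: unused.
Cost = 1050×10 + 550×26 + 450×28 = 37400.

37400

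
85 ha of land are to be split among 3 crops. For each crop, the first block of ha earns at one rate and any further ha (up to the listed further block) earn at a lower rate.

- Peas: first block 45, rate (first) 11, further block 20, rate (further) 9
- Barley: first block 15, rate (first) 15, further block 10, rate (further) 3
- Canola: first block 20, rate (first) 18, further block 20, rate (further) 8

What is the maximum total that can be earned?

1125

Order all 6 blocks by rate: Canola/T1 18 > Barley/T1 15 > Peas/T1 11 > Peas/T2 9 > Canola/T2 8 > Barley/T2 3.
Canola T1 at 18: fill all 20 — 65 left.
Fill Barley T1 block (15 at 15) — 50 left.
Fill Peas T1 block (45 at 11) — 5 left.
Peas T2 at 9: only 5 left, fill 5.
Total = 18×20 + 15×15 + 11×45 + 9×5 = 1125.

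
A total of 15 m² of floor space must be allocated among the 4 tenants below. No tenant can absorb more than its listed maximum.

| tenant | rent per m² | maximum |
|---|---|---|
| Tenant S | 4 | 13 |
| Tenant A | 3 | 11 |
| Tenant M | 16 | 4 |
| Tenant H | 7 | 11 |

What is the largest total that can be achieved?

Order the tenants by rent per m²: Tenant M 16 > Tenant H 7 > Tenant S 4 > Tenant A 3.
Tenant M: +4 to 4 (cap) → 11 left.
Tenant H: +11 to 11 (cap) → 0 left.
Total = 16×4 + 7×11 = 141.

141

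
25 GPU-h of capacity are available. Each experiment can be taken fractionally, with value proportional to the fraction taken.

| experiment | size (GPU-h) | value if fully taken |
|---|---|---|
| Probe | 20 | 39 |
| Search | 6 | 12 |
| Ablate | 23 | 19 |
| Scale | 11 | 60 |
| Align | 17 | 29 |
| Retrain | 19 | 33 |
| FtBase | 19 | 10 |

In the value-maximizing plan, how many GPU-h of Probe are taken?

8

Rank by value-to-size ratio: Scale 60/11≈5.45, Search 12/6≈2, Probe 39/20≈1.95, Retrain 33/19≈1.74, Align 29/17≈1.71, Ablate 19/23≈0.826, FtBase 10/19≈0.526.
Take all of Scale (11 GPU-h, value 60) ; 14 GPU-h left.
All 6 GPU-h of Search fit (value 12) ; 8 remain.
8 GPU-h left: a 8/20 share of Probe gives 39×8/20 = 15.6.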